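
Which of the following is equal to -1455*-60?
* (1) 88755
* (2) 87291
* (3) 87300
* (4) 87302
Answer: 3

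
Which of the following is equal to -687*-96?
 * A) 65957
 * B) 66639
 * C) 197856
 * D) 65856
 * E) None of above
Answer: E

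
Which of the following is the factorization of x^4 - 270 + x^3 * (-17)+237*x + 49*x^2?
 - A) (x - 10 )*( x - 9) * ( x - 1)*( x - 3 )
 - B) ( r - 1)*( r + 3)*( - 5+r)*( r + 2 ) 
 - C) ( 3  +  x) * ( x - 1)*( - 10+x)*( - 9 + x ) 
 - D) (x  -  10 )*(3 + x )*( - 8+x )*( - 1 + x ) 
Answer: C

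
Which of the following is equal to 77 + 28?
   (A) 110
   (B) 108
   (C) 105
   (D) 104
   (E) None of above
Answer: C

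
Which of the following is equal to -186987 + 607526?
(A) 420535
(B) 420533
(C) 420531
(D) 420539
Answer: D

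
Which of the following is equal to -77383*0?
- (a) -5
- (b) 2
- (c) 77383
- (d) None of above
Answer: d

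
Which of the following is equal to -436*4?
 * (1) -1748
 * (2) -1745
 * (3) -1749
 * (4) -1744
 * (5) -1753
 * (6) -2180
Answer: 4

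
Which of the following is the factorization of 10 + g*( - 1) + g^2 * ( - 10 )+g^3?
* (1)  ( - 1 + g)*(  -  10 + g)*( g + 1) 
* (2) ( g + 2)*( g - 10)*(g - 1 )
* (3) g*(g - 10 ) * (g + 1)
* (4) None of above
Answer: 1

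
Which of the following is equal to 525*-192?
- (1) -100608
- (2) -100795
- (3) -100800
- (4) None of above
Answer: 3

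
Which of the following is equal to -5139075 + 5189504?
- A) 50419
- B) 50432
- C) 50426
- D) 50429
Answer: D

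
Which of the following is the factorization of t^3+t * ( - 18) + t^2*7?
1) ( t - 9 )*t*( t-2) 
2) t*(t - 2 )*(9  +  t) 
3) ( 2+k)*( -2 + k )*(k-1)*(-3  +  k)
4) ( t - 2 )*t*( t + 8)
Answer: 2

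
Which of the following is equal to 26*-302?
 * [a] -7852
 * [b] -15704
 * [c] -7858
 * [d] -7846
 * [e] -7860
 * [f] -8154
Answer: a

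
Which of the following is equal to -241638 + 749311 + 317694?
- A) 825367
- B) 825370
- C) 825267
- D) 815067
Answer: A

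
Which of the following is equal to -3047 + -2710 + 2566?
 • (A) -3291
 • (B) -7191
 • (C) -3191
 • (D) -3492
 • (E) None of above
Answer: C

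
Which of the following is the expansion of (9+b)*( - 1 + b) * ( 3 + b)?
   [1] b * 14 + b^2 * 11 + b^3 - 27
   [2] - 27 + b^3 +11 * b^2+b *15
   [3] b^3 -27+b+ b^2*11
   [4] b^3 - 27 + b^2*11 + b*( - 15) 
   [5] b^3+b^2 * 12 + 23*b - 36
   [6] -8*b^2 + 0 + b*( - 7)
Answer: 2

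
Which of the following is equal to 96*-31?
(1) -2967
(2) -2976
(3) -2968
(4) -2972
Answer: 2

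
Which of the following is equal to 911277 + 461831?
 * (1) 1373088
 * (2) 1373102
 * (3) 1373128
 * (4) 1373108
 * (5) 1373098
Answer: 4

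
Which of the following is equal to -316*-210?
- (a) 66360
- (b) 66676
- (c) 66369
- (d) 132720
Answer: a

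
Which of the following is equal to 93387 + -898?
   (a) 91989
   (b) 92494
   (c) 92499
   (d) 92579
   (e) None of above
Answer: e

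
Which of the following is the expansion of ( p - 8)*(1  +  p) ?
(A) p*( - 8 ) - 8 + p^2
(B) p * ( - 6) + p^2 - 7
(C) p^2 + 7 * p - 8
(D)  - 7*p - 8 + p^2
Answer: D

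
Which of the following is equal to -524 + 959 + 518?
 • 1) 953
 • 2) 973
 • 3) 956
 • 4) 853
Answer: 1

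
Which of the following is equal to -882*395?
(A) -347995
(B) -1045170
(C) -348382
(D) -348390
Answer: D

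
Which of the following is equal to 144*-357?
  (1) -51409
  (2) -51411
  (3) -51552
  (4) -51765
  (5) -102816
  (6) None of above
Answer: 6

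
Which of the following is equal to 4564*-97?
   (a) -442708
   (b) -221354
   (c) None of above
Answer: a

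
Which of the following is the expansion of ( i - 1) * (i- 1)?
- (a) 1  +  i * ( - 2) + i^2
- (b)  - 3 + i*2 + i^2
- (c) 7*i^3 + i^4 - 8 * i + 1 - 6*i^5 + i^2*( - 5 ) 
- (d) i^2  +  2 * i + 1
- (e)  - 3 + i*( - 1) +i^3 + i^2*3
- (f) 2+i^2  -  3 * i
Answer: a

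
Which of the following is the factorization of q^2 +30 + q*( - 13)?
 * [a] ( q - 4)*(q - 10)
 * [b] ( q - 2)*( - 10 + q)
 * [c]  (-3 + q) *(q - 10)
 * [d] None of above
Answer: c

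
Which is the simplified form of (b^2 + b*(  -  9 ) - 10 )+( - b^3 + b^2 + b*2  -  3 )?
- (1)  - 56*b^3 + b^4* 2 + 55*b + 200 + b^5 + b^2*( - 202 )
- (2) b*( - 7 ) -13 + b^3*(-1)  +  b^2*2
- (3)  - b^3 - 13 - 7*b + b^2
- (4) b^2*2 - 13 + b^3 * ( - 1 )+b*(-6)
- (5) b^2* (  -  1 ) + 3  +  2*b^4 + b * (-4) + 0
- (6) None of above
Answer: 2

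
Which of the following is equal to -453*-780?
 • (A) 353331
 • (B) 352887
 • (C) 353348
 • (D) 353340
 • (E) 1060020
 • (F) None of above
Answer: D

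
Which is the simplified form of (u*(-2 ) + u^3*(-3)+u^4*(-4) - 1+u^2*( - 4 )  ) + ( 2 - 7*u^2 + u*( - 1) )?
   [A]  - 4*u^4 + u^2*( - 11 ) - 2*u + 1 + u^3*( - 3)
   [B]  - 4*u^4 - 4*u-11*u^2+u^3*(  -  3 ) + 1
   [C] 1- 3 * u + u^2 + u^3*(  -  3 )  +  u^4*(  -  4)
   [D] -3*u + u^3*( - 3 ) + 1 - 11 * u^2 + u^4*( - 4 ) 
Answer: D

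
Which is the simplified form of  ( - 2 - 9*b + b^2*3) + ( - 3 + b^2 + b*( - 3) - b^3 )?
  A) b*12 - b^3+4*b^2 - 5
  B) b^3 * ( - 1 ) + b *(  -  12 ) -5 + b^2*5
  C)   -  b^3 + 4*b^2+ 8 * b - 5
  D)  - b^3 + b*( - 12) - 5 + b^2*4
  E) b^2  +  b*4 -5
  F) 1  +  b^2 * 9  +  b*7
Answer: D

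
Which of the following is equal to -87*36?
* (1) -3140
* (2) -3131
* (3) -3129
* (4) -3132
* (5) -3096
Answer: 4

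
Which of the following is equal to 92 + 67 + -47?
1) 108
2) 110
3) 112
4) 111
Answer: 3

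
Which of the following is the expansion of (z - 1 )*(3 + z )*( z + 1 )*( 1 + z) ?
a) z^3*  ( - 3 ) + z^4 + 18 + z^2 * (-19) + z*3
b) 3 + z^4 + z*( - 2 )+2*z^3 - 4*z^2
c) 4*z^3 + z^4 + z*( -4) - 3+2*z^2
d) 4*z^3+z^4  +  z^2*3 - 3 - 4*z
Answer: c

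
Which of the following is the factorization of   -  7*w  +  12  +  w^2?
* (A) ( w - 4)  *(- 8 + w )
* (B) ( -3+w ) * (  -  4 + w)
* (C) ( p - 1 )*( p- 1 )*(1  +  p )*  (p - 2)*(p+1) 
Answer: B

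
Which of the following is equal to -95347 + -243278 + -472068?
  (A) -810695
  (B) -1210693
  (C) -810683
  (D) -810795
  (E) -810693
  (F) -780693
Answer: E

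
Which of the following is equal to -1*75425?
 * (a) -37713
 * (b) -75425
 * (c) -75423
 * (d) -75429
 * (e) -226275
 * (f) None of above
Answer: b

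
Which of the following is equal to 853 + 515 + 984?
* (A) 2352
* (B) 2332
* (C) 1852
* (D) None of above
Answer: A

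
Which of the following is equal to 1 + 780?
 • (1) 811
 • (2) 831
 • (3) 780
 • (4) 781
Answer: 4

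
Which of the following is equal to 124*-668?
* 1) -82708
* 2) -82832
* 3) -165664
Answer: 2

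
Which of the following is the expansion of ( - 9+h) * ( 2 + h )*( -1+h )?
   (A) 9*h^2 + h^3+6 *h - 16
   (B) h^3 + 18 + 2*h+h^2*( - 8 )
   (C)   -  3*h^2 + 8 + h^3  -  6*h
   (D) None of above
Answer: D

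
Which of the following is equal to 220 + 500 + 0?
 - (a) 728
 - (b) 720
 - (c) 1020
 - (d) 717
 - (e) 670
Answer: b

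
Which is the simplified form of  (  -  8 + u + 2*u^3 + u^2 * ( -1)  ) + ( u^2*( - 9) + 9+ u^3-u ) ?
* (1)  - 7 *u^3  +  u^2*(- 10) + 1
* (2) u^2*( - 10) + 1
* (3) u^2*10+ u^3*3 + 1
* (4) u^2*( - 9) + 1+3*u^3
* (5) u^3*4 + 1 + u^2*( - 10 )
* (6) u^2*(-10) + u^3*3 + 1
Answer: 6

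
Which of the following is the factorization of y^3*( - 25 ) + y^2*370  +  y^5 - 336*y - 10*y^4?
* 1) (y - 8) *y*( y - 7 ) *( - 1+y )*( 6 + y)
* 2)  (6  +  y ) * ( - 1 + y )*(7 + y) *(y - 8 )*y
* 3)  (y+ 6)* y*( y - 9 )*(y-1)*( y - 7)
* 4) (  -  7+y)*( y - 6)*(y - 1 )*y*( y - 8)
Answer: 1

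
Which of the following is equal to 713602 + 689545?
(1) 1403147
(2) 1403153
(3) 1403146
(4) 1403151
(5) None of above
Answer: 1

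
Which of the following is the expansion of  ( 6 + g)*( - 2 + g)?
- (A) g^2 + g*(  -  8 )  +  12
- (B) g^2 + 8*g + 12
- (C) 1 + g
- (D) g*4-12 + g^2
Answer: D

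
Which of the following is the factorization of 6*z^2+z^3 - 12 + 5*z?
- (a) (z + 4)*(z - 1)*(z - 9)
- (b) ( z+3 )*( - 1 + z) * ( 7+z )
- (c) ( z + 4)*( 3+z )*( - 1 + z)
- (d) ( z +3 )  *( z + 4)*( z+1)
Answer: c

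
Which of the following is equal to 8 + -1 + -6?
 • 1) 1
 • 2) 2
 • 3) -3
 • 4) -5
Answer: 1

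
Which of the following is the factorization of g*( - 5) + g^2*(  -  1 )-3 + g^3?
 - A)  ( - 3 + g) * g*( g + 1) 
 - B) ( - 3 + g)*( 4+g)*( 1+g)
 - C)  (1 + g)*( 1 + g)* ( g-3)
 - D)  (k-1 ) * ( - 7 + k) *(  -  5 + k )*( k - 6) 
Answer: C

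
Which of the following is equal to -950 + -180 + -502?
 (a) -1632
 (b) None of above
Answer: a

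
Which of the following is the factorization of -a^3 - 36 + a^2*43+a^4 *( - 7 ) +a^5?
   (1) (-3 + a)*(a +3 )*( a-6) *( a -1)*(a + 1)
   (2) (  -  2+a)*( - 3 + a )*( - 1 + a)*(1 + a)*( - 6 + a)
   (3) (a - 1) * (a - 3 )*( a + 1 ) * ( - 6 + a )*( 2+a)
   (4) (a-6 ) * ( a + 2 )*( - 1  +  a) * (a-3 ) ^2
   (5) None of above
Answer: 3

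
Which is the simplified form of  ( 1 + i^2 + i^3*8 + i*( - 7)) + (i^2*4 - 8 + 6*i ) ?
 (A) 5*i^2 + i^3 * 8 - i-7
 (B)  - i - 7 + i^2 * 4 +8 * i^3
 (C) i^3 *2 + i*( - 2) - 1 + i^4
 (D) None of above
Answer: A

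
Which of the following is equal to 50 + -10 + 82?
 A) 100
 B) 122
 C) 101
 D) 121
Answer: B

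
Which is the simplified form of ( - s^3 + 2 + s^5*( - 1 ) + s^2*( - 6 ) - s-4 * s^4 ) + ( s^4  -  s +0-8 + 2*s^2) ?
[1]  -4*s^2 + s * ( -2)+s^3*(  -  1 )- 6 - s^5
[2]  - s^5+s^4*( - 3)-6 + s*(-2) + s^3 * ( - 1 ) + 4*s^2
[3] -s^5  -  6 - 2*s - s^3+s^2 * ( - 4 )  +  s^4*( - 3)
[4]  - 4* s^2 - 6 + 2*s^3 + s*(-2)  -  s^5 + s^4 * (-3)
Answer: 3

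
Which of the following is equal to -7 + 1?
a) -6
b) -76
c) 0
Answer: a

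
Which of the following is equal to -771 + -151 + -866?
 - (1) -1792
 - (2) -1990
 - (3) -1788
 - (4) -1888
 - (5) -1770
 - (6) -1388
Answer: 3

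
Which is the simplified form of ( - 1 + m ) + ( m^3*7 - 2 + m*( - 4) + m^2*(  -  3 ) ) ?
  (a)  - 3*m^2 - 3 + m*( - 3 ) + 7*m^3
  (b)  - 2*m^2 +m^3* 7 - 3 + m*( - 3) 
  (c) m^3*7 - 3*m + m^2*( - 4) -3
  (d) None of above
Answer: a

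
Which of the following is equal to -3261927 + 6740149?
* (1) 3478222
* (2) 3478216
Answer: 1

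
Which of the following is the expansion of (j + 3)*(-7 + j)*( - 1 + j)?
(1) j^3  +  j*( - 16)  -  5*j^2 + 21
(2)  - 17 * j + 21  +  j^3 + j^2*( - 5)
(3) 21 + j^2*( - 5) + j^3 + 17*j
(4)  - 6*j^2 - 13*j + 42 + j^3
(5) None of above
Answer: 2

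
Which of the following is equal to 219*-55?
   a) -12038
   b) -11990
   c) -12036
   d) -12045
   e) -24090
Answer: d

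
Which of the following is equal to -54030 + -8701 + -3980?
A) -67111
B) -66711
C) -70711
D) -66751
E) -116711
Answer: B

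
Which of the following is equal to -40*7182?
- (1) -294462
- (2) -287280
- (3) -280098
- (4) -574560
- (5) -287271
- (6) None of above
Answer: 2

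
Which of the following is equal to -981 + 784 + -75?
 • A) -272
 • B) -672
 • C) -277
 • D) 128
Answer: A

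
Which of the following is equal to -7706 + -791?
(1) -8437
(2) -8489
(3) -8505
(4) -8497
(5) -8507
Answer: 4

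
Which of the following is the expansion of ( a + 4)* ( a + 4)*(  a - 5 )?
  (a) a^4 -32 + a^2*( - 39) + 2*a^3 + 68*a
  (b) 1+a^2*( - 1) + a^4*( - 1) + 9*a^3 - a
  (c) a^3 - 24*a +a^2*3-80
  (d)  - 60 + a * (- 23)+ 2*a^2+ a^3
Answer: c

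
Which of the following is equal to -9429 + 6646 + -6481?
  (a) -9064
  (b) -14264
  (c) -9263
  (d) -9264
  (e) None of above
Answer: d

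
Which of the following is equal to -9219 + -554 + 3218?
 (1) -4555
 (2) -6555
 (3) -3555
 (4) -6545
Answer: 2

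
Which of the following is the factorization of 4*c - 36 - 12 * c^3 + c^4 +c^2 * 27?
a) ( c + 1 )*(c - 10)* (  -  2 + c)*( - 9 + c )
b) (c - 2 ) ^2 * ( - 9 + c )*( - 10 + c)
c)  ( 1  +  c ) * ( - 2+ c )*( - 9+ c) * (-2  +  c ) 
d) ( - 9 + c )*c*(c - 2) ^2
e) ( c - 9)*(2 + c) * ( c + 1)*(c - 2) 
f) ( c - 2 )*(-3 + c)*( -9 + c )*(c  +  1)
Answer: c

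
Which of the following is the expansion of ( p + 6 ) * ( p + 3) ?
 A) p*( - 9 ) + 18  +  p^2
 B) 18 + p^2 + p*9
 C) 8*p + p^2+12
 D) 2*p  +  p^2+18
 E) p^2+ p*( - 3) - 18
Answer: B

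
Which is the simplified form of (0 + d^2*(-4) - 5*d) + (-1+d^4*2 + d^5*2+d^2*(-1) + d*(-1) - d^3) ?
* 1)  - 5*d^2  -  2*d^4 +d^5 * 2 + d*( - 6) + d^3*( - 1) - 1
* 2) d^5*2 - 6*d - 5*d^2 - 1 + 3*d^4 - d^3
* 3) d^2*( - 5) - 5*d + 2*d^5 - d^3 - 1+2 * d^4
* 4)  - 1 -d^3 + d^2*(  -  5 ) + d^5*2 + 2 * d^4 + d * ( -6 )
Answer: 4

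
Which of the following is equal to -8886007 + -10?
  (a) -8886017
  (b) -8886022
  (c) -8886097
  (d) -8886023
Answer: a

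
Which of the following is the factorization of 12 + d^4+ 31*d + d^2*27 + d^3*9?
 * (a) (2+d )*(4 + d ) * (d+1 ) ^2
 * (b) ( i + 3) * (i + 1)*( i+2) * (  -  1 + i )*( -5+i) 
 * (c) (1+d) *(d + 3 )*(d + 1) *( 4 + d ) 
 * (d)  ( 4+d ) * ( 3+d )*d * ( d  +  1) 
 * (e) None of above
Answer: c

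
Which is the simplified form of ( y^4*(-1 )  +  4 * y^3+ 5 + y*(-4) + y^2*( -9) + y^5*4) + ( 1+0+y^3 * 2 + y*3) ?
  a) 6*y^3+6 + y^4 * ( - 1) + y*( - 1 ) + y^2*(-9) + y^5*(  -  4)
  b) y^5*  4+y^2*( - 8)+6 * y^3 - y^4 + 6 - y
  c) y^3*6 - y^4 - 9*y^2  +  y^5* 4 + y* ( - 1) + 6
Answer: c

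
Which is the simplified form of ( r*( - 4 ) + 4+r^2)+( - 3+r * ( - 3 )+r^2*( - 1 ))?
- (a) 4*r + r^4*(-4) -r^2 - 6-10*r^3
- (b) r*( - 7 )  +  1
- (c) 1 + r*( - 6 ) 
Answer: b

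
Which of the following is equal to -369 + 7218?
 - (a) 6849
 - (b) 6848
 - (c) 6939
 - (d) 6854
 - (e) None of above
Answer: a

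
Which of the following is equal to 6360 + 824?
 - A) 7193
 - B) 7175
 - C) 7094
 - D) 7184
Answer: D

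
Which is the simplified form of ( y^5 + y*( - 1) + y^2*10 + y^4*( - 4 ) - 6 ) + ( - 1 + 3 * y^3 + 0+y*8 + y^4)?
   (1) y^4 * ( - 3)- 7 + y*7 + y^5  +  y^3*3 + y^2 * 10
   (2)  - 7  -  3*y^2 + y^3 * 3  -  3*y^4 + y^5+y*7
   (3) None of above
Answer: 1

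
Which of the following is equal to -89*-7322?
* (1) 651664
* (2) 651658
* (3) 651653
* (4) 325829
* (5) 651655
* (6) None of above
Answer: 2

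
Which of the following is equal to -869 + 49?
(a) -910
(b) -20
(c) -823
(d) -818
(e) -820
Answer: e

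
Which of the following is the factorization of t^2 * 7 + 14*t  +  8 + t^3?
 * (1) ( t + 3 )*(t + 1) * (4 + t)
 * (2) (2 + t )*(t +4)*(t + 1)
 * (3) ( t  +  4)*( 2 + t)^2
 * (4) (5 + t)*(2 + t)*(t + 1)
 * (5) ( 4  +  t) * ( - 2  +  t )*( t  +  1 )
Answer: 2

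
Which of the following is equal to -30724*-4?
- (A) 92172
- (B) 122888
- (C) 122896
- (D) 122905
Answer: C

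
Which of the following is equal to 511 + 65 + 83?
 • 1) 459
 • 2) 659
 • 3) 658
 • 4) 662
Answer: 2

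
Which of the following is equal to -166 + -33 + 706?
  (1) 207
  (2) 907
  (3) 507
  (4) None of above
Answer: 3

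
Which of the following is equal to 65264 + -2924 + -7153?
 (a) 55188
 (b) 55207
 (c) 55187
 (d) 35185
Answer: c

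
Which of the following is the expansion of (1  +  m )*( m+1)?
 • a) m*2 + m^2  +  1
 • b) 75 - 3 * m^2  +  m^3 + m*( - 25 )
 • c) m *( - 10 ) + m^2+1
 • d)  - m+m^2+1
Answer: a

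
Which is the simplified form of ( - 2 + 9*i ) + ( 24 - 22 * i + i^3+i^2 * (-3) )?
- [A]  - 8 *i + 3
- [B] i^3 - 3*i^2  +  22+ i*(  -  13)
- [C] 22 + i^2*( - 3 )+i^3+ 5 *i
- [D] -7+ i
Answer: B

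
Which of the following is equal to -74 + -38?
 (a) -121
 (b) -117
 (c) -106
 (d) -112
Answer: d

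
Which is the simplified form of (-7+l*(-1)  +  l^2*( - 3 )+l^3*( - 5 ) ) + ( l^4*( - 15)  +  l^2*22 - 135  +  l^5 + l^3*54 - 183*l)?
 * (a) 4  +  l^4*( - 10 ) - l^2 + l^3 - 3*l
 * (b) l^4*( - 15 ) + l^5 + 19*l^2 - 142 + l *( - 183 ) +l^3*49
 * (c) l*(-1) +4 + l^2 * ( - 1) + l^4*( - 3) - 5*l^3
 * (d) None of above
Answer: d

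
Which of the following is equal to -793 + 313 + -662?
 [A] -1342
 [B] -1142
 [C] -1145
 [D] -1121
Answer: B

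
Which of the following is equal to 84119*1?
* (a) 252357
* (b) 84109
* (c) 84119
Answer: c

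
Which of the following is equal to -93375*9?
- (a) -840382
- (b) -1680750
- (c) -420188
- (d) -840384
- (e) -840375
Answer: e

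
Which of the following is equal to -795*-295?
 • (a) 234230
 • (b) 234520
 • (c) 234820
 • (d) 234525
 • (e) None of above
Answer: d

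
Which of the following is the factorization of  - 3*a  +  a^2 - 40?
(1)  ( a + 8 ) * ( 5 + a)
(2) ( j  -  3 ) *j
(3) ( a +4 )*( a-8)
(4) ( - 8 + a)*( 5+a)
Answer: 4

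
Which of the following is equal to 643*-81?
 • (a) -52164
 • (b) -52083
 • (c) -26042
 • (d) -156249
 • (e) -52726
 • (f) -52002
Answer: b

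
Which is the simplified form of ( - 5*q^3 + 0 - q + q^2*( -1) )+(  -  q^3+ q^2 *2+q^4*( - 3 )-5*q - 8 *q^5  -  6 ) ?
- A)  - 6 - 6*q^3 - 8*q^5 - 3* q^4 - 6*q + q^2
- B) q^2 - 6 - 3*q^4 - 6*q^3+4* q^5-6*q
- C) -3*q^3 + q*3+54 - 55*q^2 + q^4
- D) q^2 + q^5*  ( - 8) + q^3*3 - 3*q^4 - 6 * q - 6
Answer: A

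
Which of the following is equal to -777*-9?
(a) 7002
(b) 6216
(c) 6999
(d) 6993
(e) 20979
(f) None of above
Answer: d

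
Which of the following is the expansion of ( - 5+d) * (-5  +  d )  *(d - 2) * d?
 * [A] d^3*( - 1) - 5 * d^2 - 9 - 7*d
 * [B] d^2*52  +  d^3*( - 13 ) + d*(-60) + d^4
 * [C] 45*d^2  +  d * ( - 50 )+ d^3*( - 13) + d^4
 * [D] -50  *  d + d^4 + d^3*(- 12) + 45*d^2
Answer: D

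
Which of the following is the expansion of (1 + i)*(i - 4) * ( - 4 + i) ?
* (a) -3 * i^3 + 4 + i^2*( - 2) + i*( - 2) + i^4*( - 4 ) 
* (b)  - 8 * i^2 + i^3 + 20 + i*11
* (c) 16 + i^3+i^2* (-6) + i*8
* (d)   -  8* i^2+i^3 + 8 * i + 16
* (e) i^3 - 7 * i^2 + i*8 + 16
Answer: e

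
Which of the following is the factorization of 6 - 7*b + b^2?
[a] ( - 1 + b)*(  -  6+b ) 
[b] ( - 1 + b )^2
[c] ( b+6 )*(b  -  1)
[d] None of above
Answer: a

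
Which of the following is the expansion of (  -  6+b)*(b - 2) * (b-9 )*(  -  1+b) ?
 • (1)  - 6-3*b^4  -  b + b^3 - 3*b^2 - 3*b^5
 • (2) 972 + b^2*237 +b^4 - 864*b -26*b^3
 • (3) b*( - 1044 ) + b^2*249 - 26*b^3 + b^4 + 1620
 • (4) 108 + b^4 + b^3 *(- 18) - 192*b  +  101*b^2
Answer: 4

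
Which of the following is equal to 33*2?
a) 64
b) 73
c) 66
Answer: c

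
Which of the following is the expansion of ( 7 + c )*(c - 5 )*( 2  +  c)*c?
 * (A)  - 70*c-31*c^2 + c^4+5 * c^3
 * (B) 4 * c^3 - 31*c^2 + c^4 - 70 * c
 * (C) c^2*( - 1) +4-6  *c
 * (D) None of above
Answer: B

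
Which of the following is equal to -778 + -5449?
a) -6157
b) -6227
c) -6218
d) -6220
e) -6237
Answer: b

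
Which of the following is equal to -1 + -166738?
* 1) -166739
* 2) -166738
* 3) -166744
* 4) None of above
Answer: 1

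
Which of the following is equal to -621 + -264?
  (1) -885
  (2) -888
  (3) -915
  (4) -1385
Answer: 1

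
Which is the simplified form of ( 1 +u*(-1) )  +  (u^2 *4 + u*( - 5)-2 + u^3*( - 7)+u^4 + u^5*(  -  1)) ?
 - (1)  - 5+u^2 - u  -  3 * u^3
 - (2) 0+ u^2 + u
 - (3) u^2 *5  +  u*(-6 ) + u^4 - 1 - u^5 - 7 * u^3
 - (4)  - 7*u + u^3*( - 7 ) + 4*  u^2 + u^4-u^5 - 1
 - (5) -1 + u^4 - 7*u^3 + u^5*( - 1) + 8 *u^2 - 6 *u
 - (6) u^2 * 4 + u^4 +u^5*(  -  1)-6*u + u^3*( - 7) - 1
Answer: 6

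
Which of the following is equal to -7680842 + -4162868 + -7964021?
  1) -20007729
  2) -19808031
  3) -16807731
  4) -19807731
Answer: 4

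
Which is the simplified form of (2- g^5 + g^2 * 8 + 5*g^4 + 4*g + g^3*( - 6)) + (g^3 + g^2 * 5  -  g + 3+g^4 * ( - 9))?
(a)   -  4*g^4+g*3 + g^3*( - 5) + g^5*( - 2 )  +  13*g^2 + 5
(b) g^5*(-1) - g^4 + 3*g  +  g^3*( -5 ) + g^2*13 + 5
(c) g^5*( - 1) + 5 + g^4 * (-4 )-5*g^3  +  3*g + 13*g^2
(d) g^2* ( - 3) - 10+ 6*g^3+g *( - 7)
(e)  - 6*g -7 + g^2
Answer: c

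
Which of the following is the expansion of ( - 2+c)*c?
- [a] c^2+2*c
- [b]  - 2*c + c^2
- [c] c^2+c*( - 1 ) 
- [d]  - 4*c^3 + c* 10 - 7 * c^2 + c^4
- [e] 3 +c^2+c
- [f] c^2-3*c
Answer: b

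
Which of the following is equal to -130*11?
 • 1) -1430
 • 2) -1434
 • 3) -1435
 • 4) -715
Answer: 1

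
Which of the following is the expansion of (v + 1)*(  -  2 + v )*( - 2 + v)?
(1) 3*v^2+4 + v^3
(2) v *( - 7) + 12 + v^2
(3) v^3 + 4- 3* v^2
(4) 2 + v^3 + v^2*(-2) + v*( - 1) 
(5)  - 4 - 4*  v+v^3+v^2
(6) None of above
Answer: 3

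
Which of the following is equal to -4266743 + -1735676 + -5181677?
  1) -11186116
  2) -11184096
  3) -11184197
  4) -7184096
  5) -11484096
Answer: 2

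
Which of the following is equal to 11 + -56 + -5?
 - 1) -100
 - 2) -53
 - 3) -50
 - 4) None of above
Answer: 3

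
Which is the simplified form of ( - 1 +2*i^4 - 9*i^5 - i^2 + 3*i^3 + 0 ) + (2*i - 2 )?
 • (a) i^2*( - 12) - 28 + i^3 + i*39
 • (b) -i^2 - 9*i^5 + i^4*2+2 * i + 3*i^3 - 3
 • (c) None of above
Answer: b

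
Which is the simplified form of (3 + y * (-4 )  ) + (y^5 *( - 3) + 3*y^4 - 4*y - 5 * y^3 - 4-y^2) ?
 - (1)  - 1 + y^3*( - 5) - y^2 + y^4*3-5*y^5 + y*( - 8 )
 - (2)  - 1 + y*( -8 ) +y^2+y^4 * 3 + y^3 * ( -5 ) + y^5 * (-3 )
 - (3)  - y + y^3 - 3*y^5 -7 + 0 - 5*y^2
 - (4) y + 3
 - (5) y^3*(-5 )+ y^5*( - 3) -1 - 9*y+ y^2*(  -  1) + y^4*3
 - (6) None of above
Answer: 6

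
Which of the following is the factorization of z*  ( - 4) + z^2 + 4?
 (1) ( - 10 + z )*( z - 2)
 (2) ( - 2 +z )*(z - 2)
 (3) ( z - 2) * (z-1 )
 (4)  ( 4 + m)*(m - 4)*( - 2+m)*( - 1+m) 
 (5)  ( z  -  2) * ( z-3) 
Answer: 2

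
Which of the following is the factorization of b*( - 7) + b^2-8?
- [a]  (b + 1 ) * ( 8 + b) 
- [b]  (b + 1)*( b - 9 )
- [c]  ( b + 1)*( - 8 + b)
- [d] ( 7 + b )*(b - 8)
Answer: c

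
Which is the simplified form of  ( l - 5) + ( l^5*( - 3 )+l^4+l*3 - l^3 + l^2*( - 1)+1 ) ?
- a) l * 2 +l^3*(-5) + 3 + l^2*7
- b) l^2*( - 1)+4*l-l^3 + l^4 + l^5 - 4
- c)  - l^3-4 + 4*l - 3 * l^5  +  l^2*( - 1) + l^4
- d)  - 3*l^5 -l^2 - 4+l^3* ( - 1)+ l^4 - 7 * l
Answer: c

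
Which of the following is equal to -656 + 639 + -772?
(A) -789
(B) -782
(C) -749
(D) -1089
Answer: A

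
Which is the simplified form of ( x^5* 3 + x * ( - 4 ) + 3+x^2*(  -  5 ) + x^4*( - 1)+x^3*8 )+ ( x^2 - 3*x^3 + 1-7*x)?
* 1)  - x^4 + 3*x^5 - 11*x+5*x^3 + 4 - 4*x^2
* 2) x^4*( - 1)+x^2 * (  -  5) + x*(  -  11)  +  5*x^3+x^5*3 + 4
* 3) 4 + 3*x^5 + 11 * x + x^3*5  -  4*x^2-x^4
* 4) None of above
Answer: 1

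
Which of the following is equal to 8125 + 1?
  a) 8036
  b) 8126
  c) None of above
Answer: b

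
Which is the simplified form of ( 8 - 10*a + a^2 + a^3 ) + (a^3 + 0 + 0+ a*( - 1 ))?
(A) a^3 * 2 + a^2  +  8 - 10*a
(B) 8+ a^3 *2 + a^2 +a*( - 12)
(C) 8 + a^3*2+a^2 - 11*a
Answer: C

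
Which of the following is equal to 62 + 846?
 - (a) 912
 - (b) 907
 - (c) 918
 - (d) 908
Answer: d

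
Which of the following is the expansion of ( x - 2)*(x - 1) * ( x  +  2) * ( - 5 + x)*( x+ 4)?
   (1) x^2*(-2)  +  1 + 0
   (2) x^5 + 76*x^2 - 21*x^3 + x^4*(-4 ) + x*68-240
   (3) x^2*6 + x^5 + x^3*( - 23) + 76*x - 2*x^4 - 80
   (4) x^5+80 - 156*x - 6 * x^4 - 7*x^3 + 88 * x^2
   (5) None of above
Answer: 5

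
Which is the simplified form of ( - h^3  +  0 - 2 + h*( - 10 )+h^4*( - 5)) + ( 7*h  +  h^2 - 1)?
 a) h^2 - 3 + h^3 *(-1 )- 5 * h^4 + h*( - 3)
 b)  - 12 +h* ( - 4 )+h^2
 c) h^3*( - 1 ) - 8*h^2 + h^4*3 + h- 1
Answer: a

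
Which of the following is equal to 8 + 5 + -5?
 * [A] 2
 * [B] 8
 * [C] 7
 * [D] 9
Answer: B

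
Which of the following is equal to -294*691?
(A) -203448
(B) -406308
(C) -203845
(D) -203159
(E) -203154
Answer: E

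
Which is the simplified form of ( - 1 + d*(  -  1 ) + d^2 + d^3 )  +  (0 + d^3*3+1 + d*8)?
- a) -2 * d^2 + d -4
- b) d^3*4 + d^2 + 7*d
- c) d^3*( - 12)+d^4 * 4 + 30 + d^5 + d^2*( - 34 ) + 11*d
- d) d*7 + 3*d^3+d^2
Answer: b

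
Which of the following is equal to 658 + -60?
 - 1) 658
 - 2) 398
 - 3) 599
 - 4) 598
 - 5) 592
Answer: 4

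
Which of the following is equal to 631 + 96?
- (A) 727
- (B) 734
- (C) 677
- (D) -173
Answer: A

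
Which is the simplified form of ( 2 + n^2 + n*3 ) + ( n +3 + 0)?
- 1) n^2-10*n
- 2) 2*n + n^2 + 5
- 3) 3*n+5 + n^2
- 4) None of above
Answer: 4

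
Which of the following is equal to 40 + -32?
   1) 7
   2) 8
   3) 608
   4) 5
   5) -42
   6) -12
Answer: 2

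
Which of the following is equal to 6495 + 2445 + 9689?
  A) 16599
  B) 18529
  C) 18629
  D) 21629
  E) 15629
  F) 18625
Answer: C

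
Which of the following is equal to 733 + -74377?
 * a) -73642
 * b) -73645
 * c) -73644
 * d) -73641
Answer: c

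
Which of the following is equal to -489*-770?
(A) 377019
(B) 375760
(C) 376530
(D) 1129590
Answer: C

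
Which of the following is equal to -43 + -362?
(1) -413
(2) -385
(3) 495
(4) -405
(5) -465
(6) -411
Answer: 4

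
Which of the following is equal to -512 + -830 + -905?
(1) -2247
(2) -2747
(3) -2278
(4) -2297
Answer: 1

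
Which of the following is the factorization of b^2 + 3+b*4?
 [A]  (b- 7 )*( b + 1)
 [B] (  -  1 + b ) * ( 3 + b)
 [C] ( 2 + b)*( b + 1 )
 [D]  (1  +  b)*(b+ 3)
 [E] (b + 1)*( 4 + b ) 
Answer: D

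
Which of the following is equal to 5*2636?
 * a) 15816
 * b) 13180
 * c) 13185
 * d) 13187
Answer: b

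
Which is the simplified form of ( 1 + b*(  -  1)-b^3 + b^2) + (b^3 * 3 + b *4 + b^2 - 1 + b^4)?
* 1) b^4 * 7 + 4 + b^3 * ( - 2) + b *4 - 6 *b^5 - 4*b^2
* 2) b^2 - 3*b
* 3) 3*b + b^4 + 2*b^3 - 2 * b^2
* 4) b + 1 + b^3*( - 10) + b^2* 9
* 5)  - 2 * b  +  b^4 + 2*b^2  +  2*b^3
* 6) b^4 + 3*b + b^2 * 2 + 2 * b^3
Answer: 6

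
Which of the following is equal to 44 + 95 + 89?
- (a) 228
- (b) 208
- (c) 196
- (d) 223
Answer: a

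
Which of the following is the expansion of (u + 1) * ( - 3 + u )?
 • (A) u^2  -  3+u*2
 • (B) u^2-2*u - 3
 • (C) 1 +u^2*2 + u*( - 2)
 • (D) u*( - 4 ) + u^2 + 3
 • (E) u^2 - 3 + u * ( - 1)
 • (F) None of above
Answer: B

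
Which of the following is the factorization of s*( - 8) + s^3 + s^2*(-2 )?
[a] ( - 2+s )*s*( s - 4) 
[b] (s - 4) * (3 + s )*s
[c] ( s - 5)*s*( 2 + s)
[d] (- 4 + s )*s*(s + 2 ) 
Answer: d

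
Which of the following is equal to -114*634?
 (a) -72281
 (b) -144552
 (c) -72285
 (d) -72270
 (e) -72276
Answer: e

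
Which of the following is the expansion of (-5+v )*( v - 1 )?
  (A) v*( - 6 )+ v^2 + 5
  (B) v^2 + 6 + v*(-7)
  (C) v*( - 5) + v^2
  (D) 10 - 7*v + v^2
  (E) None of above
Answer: A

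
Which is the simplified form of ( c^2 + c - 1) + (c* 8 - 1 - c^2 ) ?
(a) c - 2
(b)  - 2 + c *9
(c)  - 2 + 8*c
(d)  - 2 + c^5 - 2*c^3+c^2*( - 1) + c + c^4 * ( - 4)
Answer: b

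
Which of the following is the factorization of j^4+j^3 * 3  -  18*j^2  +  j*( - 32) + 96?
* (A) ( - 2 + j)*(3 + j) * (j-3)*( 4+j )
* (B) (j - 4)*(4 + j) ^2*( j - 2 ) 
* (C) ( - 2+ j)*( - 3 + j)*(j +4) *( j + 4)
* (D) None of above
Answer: C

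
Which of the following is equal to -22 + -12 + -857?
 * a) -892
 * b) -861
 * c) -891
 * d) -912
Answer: c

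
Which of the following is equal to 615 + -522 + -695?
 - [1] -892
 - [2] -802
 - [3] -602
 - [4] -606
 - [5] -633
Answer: 3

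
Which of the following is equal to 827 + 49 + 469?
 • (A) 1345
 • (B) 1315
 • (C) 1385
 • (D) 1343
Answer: A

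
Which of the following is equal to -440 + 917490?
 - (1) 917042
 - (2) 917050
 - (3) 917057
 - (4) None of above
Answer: 2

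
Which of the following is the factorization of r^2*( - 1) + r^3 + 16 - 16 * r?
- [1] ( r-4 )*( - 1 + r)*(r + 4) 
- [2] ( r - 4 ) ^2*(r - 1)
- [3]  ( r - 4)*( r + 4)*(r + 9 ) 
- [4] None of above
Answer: 1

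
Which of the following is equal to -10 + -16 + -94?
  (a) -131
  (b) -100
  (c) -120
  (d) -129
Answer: c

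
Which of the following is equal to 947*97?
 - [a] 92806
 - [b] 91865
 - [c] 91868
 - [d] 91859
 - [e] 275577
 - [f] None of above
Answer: d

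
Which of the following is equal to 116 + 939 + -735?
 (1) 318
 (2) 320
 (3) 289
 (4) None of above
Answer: 2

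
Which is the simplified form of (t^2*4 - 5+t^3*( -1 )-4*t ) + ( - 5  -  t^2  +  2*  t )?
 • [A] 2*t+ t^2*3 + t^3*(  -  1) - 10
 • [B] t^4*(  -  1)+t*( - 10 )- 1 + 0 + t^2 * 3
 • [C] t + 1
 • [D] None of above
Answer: D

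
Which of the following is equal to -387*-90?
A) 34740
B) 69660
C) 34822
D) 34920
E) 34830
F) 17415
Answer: E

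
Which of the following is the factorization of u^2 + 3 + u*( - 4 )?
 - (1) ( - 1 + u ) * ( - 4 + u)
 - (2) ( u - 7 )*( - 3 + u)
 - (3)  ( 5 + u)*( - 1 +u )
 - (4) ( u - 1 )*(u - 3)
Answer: 4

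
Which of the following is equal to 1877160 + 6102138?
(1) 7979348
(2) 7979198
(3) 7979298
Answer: 3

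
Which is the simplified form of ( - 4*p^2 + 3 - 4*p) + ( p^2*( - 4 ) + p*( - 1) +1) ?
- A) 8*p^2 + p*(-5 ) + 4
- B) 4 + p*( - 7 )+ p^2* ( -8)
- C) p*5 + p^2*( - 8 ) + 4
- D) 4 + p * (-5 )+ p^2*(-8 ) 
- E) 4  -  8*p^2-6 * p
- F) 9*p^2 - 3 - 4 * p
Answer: D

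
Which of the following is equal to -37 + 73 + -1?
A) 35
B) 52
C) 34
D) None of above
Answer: A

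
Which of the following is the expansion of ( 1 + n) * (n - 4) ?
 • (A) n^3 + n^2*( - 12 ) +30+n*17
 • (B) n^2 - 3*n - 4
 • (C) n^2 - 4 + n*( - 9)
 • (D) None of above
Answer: B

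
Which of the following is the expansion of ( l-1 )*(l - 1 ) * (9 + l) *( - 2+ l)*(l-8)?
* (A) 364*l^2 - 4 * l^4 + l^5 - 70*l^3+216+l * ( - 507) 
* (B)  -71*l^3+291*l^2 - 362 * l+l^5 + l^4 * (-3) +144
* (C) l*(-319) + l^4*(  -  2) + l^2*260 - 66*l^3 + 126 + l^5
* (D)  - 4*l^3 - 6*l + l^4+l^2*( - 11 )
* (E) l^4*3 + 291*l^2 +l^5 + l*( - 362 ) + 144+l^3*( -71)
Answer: B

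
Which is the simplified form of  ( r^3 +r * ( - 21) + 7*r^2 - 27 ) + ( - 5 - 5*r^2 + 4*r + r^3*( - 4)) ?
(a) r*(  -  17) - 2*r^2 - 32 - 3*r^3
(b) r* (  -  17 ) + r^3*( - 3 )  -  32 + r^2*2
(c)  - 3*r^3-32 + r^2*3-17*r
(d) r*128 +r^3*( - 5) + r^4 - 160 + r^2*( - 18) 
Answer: b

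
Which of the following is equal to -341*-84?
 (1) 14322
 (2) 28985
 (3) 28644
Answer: 3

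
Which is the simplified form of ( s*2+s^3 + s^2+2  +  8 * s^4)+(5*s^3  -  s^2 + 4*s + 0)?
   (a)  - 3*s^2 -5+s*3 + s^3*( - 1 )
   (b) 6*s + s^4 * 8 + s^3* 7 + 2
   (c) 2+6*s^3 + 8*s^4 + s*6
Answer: c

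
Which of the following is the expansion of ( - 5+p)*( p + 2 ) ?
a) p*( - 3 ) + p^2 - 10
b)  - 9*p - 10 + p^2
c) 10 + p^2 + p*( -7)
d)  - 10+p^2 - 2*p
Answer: a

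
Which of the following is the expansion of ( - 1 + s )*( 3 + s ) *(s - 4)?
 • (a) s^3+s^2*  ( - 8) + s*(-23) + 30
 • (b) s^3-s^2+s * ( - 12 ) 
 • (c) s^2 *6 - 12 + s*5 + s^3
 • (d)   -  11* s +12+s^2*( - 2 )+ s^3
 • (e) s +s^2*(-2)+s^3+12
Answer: d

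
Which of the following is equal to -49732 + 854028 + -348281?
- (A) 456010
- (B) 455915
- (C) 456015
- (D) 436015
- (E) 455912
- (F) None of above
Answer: C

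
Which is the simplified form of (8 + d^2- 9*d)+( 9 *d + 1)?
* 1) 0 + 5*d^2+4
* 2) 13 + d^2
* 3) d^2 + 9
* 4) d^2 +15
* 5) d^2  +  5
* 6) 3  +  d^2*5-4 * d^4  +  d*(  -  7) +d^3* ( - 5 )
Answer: 3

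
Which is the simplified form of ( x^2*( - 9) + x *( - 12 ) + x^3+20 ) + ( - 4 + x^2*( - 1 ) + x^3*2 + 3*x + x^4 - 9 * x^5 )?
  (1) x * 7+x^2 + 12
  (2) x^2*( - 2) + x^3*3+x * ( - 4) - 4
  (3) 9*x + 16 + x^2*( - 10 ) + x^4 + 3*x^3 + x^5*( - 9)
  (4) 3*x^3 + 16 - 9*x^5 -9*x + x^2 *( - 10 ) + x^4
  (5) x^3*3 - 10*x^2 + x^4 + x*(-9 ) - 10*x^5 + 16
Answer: 4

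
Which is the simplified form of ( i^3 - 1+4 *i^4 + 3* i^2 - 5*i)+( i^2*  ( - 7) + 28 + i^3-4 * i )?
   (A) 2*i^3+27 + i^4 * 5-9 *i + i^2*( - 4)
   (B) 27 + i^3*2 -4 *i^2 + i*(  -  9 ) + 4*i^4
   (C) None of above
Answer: B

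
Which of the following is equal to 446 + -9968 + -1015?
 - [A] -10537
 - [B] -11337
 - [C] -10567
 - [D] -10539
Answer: A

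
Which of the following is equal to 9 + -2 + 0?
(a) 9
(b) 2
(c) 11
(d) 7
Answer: d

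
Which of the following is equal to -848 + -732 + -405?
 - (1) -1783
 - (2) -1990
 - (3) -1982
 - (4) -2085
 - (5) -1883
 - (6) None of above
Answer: 6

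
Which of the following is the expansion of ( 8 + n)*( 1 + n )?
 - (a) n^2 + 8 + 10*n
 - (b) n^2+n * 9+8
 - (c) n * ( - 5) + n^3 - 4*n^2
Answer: b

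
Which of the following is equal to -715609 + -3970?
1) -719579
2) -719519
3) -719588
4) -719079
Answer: 1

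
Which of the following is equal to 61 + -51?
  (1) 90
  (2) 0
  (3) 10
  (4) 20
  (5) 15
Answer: 3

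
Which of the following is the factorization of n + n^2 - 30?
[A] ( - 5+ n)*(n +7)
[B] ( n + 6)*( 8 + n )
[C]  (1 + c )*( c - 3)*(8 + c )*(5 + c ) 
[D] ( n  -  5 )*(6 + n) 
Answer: D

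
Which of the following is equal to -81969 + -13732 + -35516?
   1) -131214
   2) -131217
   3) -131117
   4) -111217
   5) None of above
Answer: 2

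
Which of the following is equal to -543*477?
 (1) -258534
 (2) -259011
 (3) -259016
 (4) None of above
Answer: 2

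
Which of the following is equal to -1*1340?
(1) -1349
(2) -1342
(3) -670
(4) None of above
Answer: 4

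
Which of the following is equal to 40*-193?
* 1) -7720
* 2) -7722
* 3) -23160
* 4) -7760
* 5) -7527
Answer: 1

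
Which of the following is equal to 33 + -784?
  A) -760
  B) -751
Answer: B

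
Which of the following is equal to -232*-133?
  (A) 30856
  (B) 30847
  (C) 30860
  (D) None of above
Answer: A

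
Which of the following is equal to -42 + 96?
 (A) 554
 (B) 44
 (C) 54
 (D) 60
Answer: C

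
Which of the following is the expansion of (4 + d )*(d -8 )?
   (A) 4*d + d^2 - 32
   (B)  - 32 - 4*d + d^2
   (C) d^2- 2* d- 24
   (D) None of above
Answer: B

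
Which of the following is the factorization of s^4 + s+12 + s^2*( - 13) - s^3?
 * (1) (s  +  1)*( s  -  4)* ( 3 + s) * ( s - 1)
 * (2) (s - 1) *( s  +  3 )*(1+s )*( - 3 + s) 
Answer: 1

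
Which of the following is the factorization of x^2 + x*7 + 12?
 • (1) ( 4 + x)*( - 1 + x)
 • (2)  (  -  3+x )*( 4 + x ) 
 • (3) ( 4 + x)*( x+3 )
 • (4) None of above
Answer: 3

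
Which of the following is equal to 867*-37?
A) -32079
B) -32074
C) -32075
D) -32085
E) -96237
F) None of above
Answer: A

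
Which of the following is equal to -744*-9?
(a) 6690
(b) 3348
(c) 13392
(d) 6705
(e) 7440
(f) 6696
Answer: f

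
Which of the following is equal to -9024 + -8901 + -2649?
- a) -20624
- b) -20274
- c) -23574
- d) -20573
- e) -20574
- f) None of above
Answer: e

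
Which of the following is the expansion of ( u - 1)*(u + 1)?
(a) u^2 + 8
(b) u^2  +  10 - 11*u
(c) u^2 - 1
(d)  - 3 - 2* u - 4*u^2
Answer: c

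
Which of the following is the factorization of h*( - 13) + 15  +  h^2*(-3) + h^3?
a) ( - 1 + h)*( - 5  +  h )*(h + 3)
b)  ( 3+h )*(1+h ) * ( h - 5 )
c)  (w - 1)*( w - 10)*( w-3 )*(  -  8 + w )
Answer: a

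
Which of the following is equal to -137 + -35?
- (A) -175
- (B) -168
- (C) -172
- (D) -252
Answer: C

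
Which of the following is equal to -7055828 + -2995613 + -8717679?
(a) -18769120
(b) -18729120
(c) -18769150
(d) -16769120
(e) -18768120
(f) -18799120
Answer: a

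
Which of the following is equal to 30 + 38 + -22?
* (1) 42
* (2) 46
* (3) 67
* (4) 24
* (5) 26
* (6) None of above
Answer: 2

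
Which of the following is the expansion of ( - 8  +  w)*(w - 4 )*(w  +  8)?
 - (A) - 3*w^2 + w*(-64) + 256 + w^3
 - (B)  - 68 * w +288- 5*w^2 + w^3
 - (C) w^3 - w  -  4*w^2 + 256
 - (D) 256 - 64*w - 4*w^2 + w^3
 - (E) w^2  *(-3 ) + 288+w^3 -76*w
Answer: D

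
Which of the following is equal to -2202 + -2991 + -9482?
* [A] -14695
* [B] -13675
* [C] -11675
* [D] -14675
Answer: D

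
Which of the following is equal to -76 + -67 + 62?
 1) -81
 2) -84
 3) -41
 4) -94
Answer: 1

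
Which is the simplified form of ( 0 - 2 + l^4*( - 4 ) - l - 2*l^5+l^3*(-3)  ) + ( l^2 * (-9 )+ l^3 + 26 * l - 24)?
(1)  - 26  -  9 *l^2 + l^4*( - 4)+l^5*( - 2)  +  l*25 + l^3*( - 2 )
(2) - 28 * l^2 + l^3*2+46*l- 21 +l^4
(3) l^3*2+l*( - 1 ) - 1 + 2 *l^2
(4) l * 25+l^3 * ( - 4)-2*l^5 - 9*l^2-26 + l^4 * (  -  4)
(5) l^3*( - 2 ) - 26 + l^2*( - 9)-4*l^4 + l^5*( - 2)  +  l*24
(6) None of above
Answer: 1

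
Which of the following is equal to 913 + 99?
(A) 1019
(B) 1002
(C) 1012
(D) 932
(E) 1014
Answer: C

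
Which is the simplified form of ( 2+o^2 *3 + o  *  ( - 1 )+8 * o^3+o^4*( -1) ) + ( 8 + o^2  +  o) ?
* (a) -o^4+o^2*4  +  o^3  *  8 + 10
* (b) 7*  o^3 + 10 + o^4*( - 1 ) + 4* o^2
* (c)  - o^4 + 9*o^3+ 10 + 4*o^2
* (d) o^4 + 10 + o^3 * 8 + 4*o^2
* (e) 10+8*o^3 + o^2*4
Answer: a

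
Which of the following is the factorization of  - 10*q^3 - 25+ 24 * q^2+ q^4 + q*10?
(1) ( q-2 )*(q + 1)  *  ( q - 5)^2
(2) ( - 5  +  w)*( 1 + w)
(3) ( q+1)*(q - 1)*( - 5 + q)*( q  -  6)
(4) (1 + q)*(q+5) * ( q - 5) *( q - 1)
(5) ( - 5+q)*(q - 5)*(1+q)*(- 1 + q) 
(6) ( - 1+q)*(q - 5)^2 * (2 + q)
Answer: 5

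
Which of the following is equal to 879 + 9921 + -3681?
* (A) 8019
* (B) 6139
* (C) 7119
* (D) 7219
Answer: C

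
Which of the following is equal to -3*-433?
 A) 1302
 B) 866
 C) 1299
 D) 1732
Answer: C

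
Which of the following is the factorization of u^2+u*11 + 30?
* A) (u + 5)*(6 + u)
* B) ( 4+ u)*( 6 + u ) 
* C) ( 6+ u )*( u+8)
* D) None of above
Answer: A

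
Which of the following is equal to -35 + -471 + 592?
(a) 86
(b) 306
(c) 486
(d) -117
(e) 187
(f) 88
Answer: a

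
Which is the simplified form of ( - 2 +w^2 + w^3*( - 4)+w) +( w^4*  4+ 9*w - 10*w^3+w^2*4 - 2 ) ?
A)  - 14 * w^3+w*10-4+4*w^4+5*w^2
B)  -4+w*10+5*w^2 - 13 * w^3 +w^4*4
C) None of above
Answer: A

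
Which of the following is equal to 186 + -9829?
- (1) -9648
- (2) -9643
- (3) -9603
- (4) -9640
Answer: 2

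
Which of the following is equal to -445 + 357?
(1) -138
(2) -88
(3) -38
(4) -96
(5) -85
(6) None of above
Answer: 2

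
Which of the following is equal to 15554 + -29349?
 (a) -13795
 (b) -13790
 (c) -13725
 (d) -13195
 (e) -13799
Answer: a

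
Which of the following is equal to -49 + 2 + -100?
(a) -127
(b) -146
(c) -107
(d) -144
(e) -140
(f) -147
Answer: f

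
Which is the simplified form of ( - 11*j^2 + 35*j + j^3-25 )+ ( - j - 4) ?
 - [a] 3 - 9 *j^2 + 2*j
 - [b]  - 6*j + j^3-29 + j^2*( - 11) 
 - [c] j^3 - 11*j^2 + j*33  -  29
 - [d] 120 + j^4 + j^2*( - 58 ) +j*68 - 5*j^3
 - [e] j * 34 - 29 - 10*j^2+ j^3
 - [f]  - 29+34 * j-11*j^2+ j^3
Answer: f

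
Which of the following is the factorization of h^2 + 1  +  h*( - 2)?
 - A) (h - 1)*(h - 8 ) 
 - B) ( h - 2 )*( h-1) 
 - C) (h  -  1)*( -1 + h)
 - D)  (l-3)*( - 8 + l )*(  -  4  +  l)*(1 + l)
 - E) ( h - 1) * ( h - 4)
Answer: C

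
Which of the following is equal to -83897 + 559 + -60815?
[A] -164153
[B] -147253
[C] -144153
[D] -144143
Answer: C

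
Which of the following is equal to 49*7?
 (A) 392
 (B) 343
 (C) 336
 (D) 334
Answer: B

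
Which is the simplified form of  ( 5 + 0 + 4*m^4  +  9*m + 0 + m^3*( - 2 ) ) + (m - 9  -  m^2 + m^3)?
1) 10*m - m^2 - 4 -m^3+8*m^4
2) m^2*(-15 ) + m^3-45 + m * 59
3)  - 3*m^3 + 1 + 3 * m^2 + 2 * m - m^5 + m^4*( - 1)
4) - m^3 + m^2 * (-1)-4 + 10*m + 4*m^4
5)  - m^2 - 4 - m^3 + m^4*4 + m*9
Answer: 4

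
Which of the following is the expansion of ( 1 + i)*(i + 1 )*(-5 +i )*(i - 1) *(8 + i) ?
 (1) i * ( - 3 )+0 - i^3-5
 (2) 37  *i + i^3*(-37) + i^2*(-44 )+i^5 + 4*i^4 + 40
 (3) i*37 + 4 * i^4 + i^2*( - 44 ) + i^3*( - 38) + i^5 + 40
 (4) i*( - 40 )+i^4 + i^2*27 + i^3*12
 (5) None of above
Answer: 3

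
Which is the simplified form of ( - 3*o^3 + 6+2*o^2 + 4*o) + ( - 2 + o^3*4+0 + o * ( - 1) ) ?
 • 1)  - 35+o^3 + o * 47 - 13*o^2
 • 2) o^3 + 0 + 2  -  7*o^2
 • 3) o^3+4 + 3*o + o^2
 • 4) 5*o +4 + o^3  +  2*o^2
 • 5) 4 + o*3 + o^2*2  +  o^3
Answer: 5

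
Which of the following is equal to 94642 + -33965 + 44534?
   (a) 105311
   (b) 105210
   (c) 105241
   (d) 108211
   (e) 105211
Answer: e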